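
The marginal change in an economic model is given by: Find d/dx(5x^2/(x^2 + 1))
Quotient rule: (f/g)' = (f'g - fg')/g²
f = 5x^2, f' = 10x
g = x^2 + 1, g' = 2x

Answer: (10x·(x^2 + 1) - 10x^3)/(x^2 + 1)²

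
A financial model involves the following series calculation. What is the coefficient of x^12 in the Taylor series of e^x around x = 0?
Taylor series of e^x=Σ x^n/n!
Coefficient of x^12=1/12!=1/479001600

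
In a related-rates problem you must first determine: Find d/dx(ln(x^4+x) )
Chain rule: d/dx[ln(u)]=u'/u where u=x^4 + x
u'=4x^3 + 1

Answer: (4x^3 + 1)/(x^4 + x)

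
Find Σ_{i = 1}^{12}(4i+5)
=4·Σ i+5·12=4·78+60=372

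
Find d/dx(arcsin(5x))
d/dx[arcsin(u)]=u'/√(1-u²), u=5x, u'=5

Answer: 5/√(1 - 25x²)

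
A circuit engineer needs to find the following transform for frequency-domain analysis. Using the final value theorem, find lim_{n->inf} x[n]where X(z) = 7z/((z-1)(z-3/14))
Final value theorem: lim x[n] = lim_{z->1} (z-1) * X(z)
(z-1) * X(z) = 7z/(z-3/14)
As z->1: 7/(1-3/14) = 7/(11/14) = 98/11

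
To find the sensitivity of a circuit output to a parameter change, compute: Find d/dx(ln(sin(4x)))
Chain rule: d/dx[ln(u)] = u'/u where u = sin(4x)
u' = 4cos(4x)

Answer: (4cos(4x))/(sin(4x))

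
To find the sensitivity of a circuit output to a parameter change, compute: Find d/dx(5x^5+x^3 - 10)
Power rule: d/dx(ax^n)=n·a·x^(n-1)
Term by term: 25·x^4 + 3·x^2

Answer: 25x^4 + 3x^2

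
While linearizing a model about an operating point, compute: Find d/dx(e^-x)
Chain rule: d/dx[e^u] = e^u · u' where u = -x
u' = -1

Answer: -1·e^-x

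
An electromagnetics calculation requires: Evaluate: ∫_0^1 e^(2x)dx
Antiderivative: (1/2)e^(2x)
Evaluate: (1/2)(e^2-1)

Answer: (e^2-1)/2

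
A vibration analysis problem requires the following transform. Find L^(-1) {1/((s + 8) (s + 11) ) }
Partial fractions: 1/((s+8)(s+11)) = A/(s+8)+B/(s+11)
Cover-up: A = 1/(s+11)|_{s = -8} = 1/3; B = 1/(s+8)|_{s = -11} = -1/3
L^(-1) = (1/3)e^(-8t) - (1/3)e^(-11t)

Answer: (1/3)(e^(-8t) - e^(-11t))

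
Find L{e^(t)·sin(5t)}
First shifting: L{e^(at)f(t)} = F(s-a)
L{sin(5t)} = 5/(s² + 25)
Shift: 5/((s-1)² + 25)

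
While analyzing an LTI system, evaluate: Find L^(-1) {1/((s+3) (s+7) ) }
Partial fractions: 1/((s+3)(s+7))=A/(s+3)+B/(s+7)
Cover-up: A=1/(s+7)|_{s=-3}=1/4; B=1/(s+3)|_{s=-7}=-1/4
L^(-1)=(1/4)e^(-3t) - (1/4)e^(-7t)

Answer: (1/4)(e^(-3t) - e^(-7t))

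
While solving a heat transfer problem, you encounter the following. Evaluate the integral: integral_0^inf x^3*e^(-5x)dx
This is a Gamma integral. Substitute u = 5x (du = 5 dx):
integral_0^inf x^3 * e^(-5x) dx = (1/5^4) integral_0^inf u^3 * e^(-u) du
= Gamma(4)/5^4 = 3!/5^4 = 6/625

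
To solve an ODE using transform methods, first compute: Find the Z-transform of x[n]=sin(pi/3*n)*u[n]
Z{sin(w0*n)*u[n]} = z*sin(w0)/(z^2-2z*cos(w0)+1)
With w0 = pi/3: X(z) = z*sin(pi/3)/(z^2-2z*cos(pi/3)+1)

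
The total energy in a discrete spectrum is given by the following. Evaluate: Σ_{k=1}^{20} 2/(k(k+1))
Partial fractions: 2/(k(k+1))=2/k - 2/(k+1)
Telescoping sum: 2(1-1/21)=2·20/21

Answer: 40/21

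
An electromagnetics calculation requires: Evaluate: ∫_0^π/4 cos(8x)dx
Antiderivative: sin(8x)/8
Evaluate at bounds: [sin(8·π/4)/8] - [sin(8·0)/8]
= ((0) - (0))/8 = 0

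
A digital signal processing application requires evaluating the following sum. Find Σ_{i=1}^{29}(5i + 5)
=5·Σ i+5·29=5·435+145=2320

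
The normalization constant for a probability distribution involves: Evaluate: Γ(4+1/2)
Γ(n+1/2)=(2n)!√π/(4^n·n!)
=40320√π/(256·24)=(105/16)·√π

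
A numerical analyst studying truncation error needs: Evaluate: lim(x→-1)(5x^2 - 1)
Polynomial is continuous, so substitute x = -1:
5·(-1)^2-1 = 4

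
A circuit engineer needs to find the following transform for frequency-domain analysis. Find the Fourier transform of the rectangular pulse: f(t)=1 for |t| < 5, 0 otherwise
F(omega) = integral from -5 to 5 of e^(-j * omega * t) dt
= 2 * sin(5 * omega)/omega = 10 * sinc(5 * omega/pi)

Answer: 2 * sin(5 * omega)/omega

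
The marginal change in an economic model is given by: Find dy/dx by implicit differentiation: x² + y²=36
Differentiate both sides: 2x+2y·(dy/dx)=0
Solve: dy/dx=-2x/(2y)=-x/y

Answer: dy/dx=-x/y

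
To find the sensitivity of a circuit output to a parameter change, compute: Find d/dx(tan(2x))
Chain rule: d/dx[tan(u)] = sec²(u)·u' where u = 2x
u' = 2

Answer: 2·sec²(2x)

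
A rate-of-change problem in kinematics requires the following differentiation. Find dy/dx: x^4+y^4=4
Differentiate: 4x^3+4y^3·(dy/dx)=0
dy/dx=-4x^3/(4y^3)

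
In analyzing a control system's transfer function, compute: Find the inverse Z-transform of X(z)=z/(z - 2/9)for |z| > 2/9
Standard pair: z/(z-a) <-> a^n*u[n] for causal signals
With a=2/9: x[n]=(2/9)^n*u[n]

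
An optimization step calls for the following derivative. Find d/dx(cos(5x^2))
Chain rule: d/dx[cos(u)]=-sin(u)·u' where u=5x^2
u'=10x

Answer: -10x·sin(5x^2)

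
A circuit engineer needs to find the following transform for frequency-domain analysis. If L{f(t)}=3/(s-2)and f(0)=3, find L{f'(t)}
L{f'(t)}=s·F(s) - f(0)=3s/(s-2) - 3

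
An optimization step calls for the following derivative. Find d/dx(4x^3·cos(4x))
Product rule: (fg)'=f'g+fg'
f=4x^3, f'=12x^2
g=cos(4x), g'=-4·sin(4x)

Answer: 12x^2·cos(4x)-16x^3·sin(4x)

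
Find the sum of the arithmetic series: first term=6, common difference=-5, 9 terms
Last term: a_n = 6+(9-1)·-5 = -34
Sum = n(a_1+a_n)/2 = 9(6+(-34))/2 = -126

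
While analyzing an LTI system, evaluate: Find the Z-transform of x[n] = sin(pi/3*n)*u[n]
Z{sin(w0 * n) * u[n]}=z * sin(w0)/(z^2 - 2z * cos(w0) + 1)
With w0=pi/3: X(z)=z * sin(pi/3)/(z^2 - 2z * cos(pi/3) + 1)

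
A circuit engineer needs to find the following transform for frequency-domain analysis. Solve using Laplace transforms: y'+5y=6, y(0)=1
Take L of both sides: sY(s)-1+5Y(s) = 6/s
Y(s)(s+5) = 6/s+1
Y(s) = 6/(s(s+5))+1/(s+5)
Partial fractions: 6/(s(s+5)) = (6/5)/s - (6/5)/(s+5)
So Y(s) = (6/5)/s - (1/5)/(s+5)
Inverse transform (L^(-1){1/s} = 1, L^(-1){1/(s+5)} = e^(-5t)):

Answer: y(t) = 6/5 - (1/5)·e^(-5t)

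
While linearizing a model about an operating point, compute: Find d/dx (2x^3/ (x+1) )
Quotient rule: (f/g)' = (f'g - fg')/g²
f = 2x^3, f' = 6x^2
g = x+1, g' = 1

Answer: (6x^2·(x+1)-2x^3)/(x+1)²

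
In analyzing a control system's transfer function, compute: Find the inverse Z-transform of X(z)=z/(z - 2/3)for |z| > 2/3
Standard pair: z/(z-a) <-> a^n * u[n] for causal signals
With a=2/3: x[n]=(2/3)^n * u[n]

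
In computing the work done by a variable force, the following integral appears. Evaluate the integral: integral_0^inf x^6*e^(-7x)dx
This is a Gamma integral. Substitute u = 7x (du = 7 dx):
integral_0^inf x^6*e^(-7x) dx = (1/7^7) integral_0^inf u^6*e^(-u) du
= Gamma(7)/7^7 = 6!/7^7 = 720/823543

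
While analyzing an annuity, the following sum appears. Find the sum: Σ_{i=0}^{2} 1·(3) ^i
Geometric series: S = a(1 - r^n)/(1 - r)
a = 1, r = 3, n = 3
S = 1(1 - 27)/-2 = 13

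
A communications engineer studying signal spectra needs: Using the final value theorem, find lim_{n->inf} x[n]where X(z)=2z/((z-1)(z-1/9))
Final value theorem: lim x[n]=lim_{z->1} (z-1)*X(z)
(z-1)*X(z)=2z/(z-1/9)
As z->1: 2/(1-1/9)=2/(8/9)=9/4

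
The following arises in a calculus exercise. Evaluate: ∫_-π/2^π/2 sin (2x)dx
Antiderivative: -cos(2x)/2
Evaluate at bounds: [-cos(2·π/2)/2] - [-cos(2·-π/2)/2]
= (-(-1) + (-1))/2 = 0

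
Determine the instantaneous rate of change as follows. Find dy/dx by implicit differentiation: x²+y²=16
Differentiate both sides: 2x+2y·(dy/dx) = 0
Solve: dy/dx = -2x/(2y) = -x/y

Answer: dy/dx = -x/y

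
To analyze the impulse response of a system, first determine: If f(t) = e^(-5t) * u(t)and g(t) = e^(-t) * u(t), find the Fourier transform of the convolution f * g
By the convolution theorem: F{f*g} = F(omega)*G(omega)
F(omega) = 1/(5 + j*omega), G(omega) = 1/(1 + j*omega)
F{f*g} = 1/((5 + j*omega)(1 + j*omega))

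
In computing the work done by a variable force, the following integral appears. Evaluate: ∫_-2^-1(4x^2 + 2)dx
Step 1: Find antiderivative F(x) = (4/3)x^3 + 2x
Step 2: F(-1) - F(-2) = -10/3 - (-44/3) = 34/3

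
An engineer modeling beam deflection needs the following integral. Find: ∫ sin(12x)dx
Using substitution u=12x: ∫ sin(u) du/12=-cos(u)/12+C

Answer: (-1/12)cos(12x)+C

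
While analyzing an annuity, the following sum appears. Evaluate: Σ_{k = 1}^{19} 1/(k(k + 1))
Partial fractions: 1/(k(k+1))=1/k - 1/(k+1)
Telescoping sum: 1(1-1/20)=1·19/20

Answer: 19/20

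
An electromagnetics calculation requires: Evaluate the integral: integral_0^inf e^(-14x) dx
integral_0^inf e^(-14x) dx=[-1/14 * e^(-14x)]_0^inf
=0 - (-1/14)=1/14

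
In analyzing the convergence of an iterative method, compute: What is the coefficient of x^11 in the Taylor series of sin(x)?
sin(x) = Σ (-1)^k x^(2k+1)/(2k+1)!
For x^11: (-1)^5/11! = -1/39916800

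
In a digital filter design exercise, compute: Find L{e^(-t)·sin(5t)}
First shifting: L{e^(at)f(t)} = F(s-a)
L{sin(5t)} = 5/(s² + 25)
Shift: 5/((s + 1)² + 25)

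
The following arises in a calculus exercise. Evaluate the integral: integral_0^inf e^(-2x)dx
integral_0^inf e^(-2x) dx=[-1/2*e^(-2x)]_0^inf
=0 - (-1/2)=1/2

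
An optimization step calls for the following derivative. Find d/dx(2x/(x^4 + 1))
Quotient rule: (f/g)'=(f'g - fg')/g²
f=2x, f'=2
g=x^4 + 1, g'=4x^3

Answer: (2·(x^4 + 1) - 8x^4)/(x^4 + 1)²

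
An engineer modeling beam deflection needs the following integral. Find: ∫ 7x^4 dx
Using power rule: ∫ 7x^4 dx = 7/5 x^5 + C = (7/5)x^5 + C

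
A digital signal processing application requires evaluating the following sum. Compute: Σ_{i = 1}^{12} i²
Using formula: Σ i^2 = n(n+1)(2n+1)/6 = 12·13·25/6 = 650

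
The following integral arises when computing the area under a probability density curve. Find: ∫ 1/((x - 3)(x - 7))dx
Partial fractions: 1/((x-3)(x-7)) = A/(x-3) + B/(x-7)
A = -1/4, B = 1/4
∫ [-1/4· 1/(x-3) + 1/4· 1/(x-7)] dx
= (1/4)[ln|x-7| - ln|x-3|] + C

Answer: (1/4)·ln|(x-7)/(x-3)| + C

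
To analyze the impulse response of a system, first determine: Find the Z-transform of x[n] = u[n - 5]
Using the time-shift property: Z{u[n-5]}=z^(-5)*z/(z-1)
=z^(-4)/(z-1)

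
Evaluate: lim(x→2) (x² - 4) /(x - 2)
Factor: (x² - 4)=(x-2)(x+2)
Cancel (x-2): lim(x→2) (x+2)=4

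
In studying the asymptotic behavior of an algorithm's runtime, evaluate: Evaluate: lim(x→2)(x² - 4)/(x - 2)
Factor: (x² - 4) = (x-2)(x + 2)
Cancel (x-2): lim(x→2) (x + 2) = 4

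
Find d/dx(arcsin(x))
d/dx[arcsin(u)]=u'/√(1-u²), u=x, u'=1

Answer: 1/√(1-x²)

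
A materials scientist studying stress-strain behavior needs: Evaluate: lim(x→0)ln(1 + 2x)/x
L'Hôpital (0/0): lim 2/(1 + 2x) / 1=2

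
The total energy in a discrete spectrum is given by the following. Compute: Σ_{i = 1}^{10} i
Using formula: Σ i^1 = n(n + 1)/2 = 10·11/2 = 55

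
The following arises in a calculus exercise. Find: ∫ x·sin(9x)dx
By parts: u=x, dv=sin(9x) dx
du=dx, v=-cos(9x)/9
=-x·cos(9x)/9+sin(9x)/9²+C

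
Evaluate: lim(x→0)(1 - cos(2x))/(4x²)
Using 1-cos(u) ≈ u²/2 for small u:
(1-cos(2x)) ≈ (2x)²/2=4x²/2
So limit=4/(2·4)=1/2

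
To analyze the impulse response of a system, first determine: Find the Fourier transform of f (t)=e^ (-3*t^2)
The Fourier transform of a Gaussian e^(-a*t^2) is sqrt(pi/a)*e^(-omega^2/(4a)).
With a = 3: F(omega) = sqrt(pi/3)*e^(-omega^2/12)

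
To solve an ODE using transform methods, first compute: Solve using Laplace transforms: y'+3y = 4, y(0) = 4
Take L of both sides: sY(s) - 4 + 3Y(s) = 4/s
Y(s)(s + 3) = 4/s + 4
Y(s) = 4/(s(s + 3)) + 4/(s + 3)
Partial fractions: 4/(s(s + 3)) = (4/3)/s - (4/3)/(s + 3)
So Y(s) = (4/3)/s + (8/3)/(s + 3)
Inverse transform (L^(-1){1/s} = 1, L^(-1){1/(s + 3)} = e^(-3t)):

Answer: y(t) = 4/3 + (8/3)·e^(-3t)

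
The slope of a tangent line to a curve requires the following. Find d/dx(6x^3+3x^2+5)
Power rule: d/dx(ax^n)=n·a·x^(n-1)
Term by term: 18·x^2 + 6·x

Answer: 18x^2 + 6x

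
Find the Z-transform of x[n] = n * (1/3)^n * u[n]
Using the property Z{n*a^n*u[n]}=az/(z-a)^2
With a=1/3: X(z)=(1/3)z/(z - 1/3)^2, |z| > 1/3

Answer: (1/3)z/(z - 1/3)^2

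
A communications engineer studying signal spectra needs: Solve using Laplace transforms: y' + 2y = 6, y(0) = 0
Take L of both sides: sY(s)-0+2Y(s)=6/s
Y(s)(s+2)=6/s+0
Y(s)=6/(s(s+2))+0/(s+2)
Partial fractions: 6/(s(s+2))=3/s - 3/(s+2)
So Y(s)=3/s - 3/(s+2)
Inverse transform (L^(-1){1/s}=1, L^(-1){1/(s+2)}=e^(-2t)):

Answer: y(t)=3-3·e^(-2t)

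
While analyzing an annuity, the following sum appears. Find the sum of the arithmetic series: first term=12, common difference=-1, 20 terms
Last term: a_n=12 + (20 - 1)·-1=-7
Sum=n(a_1 + a_n)/2=20(12 + (-7))/2=50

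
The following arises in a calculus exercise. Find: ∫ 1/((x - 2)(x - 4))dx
Partial fractions: 1/((x-2)(x-4)) = A/(x-2)+B/(x-4)
A = -1/2, B = 1/2
∫ [-1/2· 1/(x-2)+1/2· 1/(x-4)] dx
= (1/2)[ln|x-4| - ln|x-2|]+C

Answer: (1/2)·ln|(x-4)/(x-2)|+C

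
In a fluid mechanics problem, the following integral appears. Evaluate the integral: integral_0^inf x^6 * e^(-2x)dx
This is a Gamma integral. Substitute u = 2x (du = 2 dx):
integral_0^inf x^6 * e^(-2x) dx = (1/2^7) integral_0^inf u^6 * e^(-u) du
= Gamma(7)/2^7 = 6!/2^7 = 720/128

Answer: 45/8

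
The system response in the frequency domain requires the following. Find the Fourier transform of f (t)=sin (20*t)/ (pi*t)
sin(W * t)/(pi * t) = (W/pi) * sinc(W * t/pi) is the impulse response of the ideal low-pass filter with cutoff W (here W = 20).
Its Fourier transform is a rectangular function:
F(omega) = 1 for |omega| < 20, 0 otherwise

Answer: rect(omega/40) [i.e., 1 for |omega| < 20, 0 otherwise]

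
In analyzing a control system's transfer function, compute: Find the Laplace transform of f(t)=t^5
L{t^n}=n!/s^(n+1)
L{t^5}=5!/s^6=120/s^6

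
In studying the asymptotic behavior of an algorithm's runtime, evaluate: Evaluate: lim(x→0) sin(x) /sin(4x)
sin(u) ≈ u for small u:
sin(x)/sin(4x) ≈ x/(4x) = 1/4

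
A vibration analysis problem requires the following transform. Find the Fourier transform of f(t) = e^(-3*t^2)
The Fourier transform of a Gaussian e^(-a*t^2) is sqrt(pi/a)*e^(-omega^2/(4a)).
With a=3: F(omega)=sqrt(pi/3)*e^(-omega^2/12)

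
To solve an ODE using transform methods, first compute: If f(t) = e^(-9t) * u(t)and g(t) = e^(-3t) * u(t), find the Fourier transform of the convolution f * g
By the convolution theorem: F{f * g}=F(omega) * G(omega)
F(omega)=1/(9+j * omega), G(omega)=1/(3+j * omega)
F{f * g}=1/((9+j * omega)(3+j * omega))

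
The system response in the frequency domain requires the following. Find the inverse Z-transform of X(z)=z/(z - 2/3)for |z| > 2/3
Standard pair: z/(z-a) <-> a^n*u[n] for causal signals
With a = 2/3: x[n] = (2/3)^n*u[n]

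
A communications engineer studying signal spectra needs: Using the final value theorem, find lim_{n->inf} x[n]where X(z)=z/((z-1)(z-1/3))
Final value theorem: lim x[n] = lim_{z->1} (z-1) * X(z)
(z-1) * X(z) = z/(z-1/3)
As z->1: 1/(1-1/3) = 1/(2/3) = 3/2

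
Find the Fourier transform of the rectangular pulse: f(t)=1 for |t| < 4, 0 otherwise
F(omega) = integral from -4 to 4 of e^(-j*omega*t) dt
= 2*sin(4*omega)/omega = 8*sinc(4*omega/pi)

Answer: 2*sin(4*omega)/omega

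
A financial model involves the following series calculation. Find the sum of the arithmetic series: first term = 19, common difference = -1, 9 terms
Last term: a_n = 19 + (9 - 1)·-1 = 11
Sum = n(a_1 + a_n)/2 = 9(19 + 11)/2 = 135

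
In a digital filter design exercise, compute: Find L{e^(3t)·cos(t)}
First shifting: L{e^(at)f(t)}=F(s-a)
L{cos(t)}=s/(s² + 1)
Shift: (s-3)/((s-3)² + 1)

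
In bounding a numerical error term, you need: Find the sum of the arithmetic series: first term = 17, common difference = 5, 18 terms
Last term: a_n=17 + (18 - 1)·5=102
Sum=n(a_1 + a_n)/2=18(17 + 102)/2=1071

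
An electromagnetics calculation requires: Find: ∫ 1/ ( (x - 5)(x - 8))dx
Partial fractions: 1/((x-5)(x-8))=A/(x-5) + B/(x-8)
A=-1/3, B=1/3
∫ [-1/3· 1/(x-5) + 1/3· 1/(x-8)] dx
=(1/3)[ln|x-8| - ln|x-5|] + C

Answer: (1/3)·ln|(x-8)/(x-5)| + C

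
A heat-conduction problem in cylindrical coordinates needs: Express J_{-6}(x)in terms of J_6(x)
For integer n: J_{-n}(x) = (-1)^n J_n(x)
With n = 6: J_{-6}(x) = (-1)^6 J_6(x) = J_6(x)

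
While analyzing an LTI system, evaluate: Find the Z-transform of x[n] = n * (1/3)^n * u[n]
Using the property Z{n * a^n * u[n]} = az/(z-a)^2
With a = 1/3: X(z) = (1/3)z/(z - 1/3)^2, |z| > 1/3

Answer: (1/3)z/(z - 1/3)^2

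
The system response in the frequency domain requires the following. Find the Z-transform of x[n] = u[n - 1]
Using the time-shift property: Z{u[n-1]} = z^(-1) * z/(z-1)
= z^(0)/(z-1)

Answer: 1/(z-1)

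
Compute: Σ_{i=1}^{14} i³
Using formula: Σ i^3 = [n(n + 1)/2]² = [14·15/2]² = 11025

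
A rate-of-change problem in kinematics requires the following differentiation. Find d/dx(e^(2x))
Chain rule: d/dx[e^u]=e^u · u' where u=2x
u'=2

Answer: 2·e^(2x)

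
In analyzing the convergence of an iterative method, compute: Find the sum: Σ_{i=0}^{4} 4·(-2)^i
Geometric series: S=a(1 - r^n)/(1 - r)
a=4, r=-2, n=5
S=4(1 + 32)/3=44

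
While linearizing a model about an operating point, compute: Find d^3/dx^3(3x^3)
Apply power rule 3 times:
d^1: 9x^2
d^2: 18x
d^3: 18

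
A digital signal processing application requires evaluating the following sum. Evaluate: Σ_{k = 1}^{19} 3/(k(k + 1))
Partial fractions: 3/(k(k+1))=3/k - 3/(k+1)
Telescoping sum: 3(1-1/20)=3·19/20

Answer: 57/20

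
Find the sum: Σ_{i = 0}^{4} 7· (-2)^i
Geometric series: S=a(1 - r^n)/(1 - r)
a=7, r=-2, n=5
S=7(1 + 32)/3=77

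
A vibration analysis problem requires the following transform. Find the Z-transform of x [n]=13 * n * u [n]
Z{n*u[n]}=z/(z-1)^2
By linearity: Z{13*n*u[n]}=13z/(z-1)^2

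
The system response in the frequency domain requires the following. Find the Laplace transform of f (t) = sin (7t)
L{sin(wt)} = w/(s² + w²)
L{sin(7t)} = 7/(s² + 49)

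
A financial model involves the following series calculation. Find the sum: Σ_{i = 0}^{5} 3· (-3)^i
Geometric series: S = a(1 - r^n)/(1 - r)
a = 3, r = -3, n = 6
S = 3(1 - 729)/4 = -546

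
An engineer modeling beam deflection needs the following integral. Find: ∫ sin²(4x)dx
Using identity sin²(u) = (1 - cos(2u))/2:
∫ (1 - cos(8x))/2 dx = x/2 - sin(8x)/16 + C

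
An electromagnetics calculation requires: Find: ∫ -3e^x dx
Since d/dx[e^x]=+e^x, we get -3e^x+C

Answer: -3e^x+C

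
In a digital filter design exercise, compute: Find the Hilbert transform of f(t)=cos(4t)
The Hilbert transform shifts each frequency component by -pi/2.
H{cos(wt)} = sin(wt)
With w = 4: H{cos(4t)} = sin(4t)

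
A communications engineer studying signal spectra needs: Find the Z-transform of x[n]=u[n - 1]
Using the time-shift property: Z{u[n-1]}=z^(-1)*z/(z-1)
=z^(0)/(z-1)

Answer: 1/(z-1)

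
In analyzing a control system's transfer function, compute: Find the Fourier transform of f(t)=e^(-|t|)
Using the standard pair: F{e^(-a|t|)} = 2a/(a^2 + omega^2)
With a = 1: F(omega) = 2/(1 + omega^2)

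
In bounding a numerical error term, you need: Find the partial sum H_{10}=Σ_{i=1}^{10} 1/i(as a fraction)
H_10 = 1+1/2+1/3+...+1/10
= 7381/2520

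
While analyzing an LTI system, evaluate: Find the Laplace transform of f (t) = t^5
L{t^n} = n!/s^(n + 1)
L{t^5} = 5!/s^6 = 120/s^6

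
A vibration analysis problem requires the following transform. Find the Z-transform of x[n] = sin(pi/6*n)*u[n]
Z{sin(w0 * n) * u[n]} = z * sin(w0)/(z^2 - 2z * cos(w0) + 1)
With w0 = pi/6: X(z) = z * sin(pi/6)/(z^2 - 2z * cos(pi/6) + 1)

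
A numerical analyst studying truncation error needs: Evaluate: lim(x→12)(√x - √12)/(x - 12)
Multiply by conjugate (√x+√12)/(√x+√12):
=(x - 12)/((x - 12)(√x+√12))=1/(√x+√12)
As x → 12: 1/(2√12)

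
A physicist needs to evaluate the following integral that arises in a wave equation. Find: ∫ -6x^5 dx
Using power rule: ∫ -6x^5 dx = -6/6 x^6 + C = -x^6 + C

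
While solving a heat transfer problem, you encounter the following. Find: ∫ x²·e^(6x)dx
Integration by parts twice:
First: u = x², dv = e^(6x) dx => x²e^(6x)/6 - (2/6)∫ xe^(6x) dx
Second (∫ xe^(6x) dx): xe^(6x)/6 - e^(6x)/36
Combining: e^(6x)(x²/6 - 2x/36 + 2/216) + C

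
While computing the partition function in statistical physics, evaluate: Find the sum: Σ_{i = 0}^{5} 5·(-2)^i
Geometric series: S = a(1 - r^n)/(1 - r)
a = 5, r = -2, n = 6
S = 5(1 - 64)/3 = -105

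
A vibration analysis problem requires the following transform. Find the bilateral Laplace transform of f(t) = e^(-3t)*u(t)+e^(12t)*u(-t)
For e^(-3t) * u(t): L=1/(s + 3), Re(s) > -3
For e^(12t) * u(-t): L=-1/(s-12), Re(s) < 12
Combined: F(s)=1/(s + 3) - 1/(s-12), -3 < Re(s) < 12

Answer: 1/(s + 3) - 1/(s-12), ROC: -3 < Re(s) < 12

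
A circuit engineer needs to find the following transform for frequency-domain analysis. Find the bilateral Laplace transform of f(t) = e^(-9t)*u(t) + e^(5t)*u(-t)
For e^(-9t) * u(t): L = 1/(s+9), Re(s) > -9
For e^(5t) * u(-t): L = -1/(s-5), Re(s) < 5
Combined: F(s) = 1/(s+9)-1/(s-5), -9 < Re(s) < 5

Answer: 1/(s+9)-1/(s-5), ROC: -9 < Re(s) < 5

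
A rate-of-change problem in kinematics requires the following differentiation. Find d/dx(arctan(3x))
d/dx[arctan(u)] = u'/(1 + u²), u = 3x, u' = 3

Answer: 3/(1 + 9x²)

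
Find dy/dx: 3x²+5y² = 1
Differentiate: 6x+10y·(dy/dx)=0
dy/dx=-6x/(10y)=-(3/5)·(x/y)

Answer: dy/dx=-(3/5)·(x/y)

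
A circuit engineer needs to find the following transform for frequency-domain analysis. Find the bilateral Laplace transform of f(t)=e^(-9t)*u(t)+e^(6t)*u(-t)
For e^(-9t) * u(t): L=1/(s+9), Re(s) > -9
For e^(6t) * u(-t): L=-1/(s-6), Re(s) < 6
Combined: F(s)=1/(s+9)-1/(s-6), -9 < Re(s) < 6

Answer: 1/(s+9)-1/(s-6), ROC: -9 < Re(s) < 6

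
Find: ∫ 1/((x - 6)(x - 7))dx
Partial fractions: 1/((x-6)(x-7)) = A/(x-6) + B/(x-7)
A = -1, B = 1
∫ [-1· 1/(x-6) + 1· 1/(x-7)] dx
= (1)[ln|x-7| - ln|x-6|] + C

Answer: ln|(x-7)/(x-6)| + C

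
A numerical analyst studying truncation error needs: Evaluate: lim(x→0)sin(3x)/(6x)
L'Hôpital (0/0): lim 3cos(3x)/6 = 3/6

Answer: 1/2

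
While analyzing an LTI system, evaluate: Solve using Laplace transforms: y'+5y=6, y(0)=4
Take L of both sides: sY(s) - 4 + 5Y(s)=6/s
Y(s)(s + 5)=6/s + 4
Y(s)=6/(s(s + 5)) + 4/(s + 5)
Partial fractions: 6/(s(s + 5))=(6/5)/s - (6/5)/(s + 5)
So Y(s)=(6/5)/s + (14/5)/(s + 5)
Inverse transform (L^(-1){1/s}=1, L^(-1){1/(s + 5)}=e^(-5t)):

Answer: y(t)=6/5 + (14/5)·e^(-5t)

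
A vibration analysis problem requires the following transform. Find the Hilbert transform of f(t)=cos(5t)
The Hilbert transform shifts each frequency component by -pi/2.
H{cos(wt)}=sin(wt)
With w=5: H{cos(5t)}=sin(5t)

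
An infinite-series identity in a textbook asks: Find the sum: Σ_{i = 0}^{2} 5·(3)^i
Geometric series: S = a(1 - r^n)/(1 - r)
a = 5, r = 3, n = 3
S = 5(1 - 27)/-2 = 65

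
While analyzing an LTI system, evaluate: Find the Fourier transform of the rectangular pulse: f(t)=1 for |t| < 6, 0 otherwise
F(omega)=integral from -6 to 6 of e^(-j * omega * t) dt
=2 * sin(6 * omega)/omega=12 * sinc(6 * omega/pi)

Answer: 2 * sin(6 * omega)/omega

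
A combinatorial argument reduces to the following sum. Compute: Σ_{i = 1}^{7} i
Using formula: Σ i^1=n(n + 1)/2=7·8/2=28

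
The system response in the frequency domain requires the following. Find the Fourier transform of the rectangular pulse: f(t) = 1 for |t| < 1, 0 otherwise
F(omega) = integral from -1 to 1 of e^(-j*omega*t) dt
= 2*sin(1*omega)/omega = 2*sinc(1*omega/pi)

Answer: 2*sin(1*omega)/omega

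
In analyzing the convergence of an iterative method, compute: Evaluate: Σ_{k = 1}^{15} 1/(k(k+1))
Partial fractions: 1/(k(k + 1)) = 1/k - 1/(k + 1)
Telescoping sum: 1(1 - 1/16) = 1·15/16

Answer: 15/16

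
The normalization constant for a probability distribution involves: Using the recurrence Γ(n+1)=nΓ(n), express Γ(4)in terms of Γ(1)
Γ(4) = 3Γ(3) = 3·2Γ(2) = ... = 3!·Γ(1) = 6·Γ(1)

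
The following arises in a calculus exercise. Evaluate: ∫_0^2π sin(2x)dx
Antiderivative: -cos(2x)/2
Evaluate at bounds: [-cos(2·2π)/2] - [-cos(2·0)/2]
=(-(1)+(1))/2=0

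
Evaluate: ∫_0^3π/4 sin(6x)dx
Antiderivative: -cos(6x)/6
Evaluate at bounds: [-cos(6·3π/4)/6] - [-cos(6·0)/6]
= (-(0) + (1))/6 = 1/6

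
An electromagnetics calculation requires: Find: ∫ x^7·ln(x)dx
By parts: u = ln(x), dv = x^7 dx
du = 1/x dx, v = x^8/8
= x^8·ln(x)/8 - ∫ x^7/8 dx
= x^8·ln(x)/8 - x^8/64+C

Answer: x^8(ln(x)/8-1/64)+C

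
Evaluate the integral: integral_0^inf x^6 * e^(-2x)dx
This is a Gamma integral. Substitute u=2x (du=2 dx):
integral_0^inf x^6*e^(-2x) dx=(1/2^7) integral_0^inf u^6*e^(-u) du
=Gamma(7)/2^7=6!/2^7=720/128

Answer: 45/8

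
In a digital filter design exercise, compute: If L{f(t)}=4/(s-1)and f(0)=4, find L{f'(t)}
L{f'(t)}=s·F(s) - f(0)=4s/(s-1)-4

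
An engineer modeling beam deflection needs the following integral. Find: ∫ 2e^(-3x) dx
Since d/dx[e^(-3x)]=-3e^(-3x), we get -2/3 e^(-3x)+C

Answer: (-2/3)e^(-3x)+C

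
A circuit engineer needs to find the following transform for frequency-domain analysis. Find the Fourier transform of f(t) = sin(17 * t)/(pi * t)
sin(W*t)/(pi*t)=(W/pi)*sinc(W*t/pi) is the impulse response of the ideal low-pass filter with cutoff W (here W=17).
Its Fourier transform is a rectangular function:
F(omega)=1 for |omega| < 17, 0 otherwise

Answer: rect(omega/34) [i.e., 1 for |omega| < 17, 0 otherwise]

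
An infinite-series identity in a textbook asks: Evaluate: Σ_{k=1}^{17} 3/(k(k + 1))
Partial fractions: 3/(k(k+1))=3/k - 3/(k+1)
Telescoping sum: 3(1-1/18)=3·17/18

Answer: 17/6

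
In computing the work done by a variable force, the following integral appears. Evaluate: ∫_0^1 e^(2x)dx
Antiderivative: (1/2)e^(2x)
Evaluate: (1/2)(e^2 - 1)

Answer: (e^2 - 1)/2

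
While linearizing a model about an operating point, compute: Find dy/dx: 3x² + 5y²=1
Differentiate: 6x + 10y·(dy/dx) = 0
dy/dx = -6x/(10y) = -(3/5)·(x/y)

Answer: dy/dx = -(3/5)·(x/y)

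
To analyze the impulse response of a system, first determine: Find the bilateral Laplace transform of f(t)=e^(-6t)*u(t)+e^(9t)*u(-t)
For e^(-6t) * u(t): L=1/(s+6), Re(s) > -6
For e^(9t) * u(-t): L=-1/(s-9), Re(s) < 9
Combined: F(s)=1/(s+6)-1/(s-9), -6 < Re(s) < 9

Answer: 1/(s+6)-1/(s-9), ROC: -6 < Re(s) < 9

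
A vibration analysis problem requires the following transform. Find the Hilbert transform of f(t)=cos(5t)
The Hilbert transform shifts each frequency component by -pi/2.
H{cos(wt)} = sin(wt)
With w = 5: H{cos(5t)} = sin(5t)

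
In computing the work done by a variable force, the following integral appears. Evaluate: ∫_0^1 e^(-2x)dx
Antiderivative: (1/(-2))e^(-2x)
Evaluate: (1/(-2))(e^-2-1)

Answer: (e^-2-1)/(-2)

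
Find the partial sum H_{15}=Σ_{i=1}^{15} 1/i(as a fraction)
H_15=1+1/2+1/3+...+1/15
=1195757/360360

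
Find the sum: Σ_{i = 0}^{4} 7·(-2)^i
Geometric series: S = a(1 - r^n)/(1 - r)
a = 7, r = -2, n = 5
S = 7(1+32)/3 = 77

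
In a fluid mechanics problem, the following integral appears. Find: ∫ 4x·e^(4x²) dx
Let u = 4x², du = 8x dx
∫ (1/2)e^u du = e^u/2 + C

Answer: e^(4x²)/2 + C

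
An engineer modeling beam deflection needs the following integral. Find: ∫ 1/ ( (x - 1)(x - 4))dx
Partial fractions: 1/((x-1)(x-4)) = A/(x-1) + B/(x-4)
A = -1/3, B = 1/3
∫ [-1/3· 1/(x-1) + 1/3· 1/(x-4)] dx
= (1/3)[ln|x-4| - ln|x-1|] + C

Answer: (1/3)·ln|(x-4)/(x-1)| + C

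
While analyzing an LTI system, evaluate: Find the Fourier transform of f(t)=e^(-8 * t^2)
The Fourier transform of a Gaussian e^(-a*t^2) is sqrt(pi/a)*e^(-omega^2/(4a)).
With a=8: F(omega)=sqrt(pi/8)*e^(-omega^2/32)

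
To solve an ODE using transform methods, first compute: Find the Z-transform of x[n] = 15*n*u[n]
Z{n * u[n]} = z/(z-1)^2
By linearity: Z{15 * n * u[n]} = 15z/(z-1)^2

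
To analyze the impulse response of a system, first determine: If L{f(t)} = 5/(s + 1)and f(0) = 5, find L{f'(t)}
L{f'(t)}=s·F(s) - f(0)=5s/(s + 1) - 5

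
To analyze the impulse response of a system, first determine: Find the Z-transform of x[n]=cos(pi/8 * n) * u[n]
Z{cos(w0 * n) * u[n]} = z(z - cos(w0))/(z^2-2z * cos(w0)+1)
With w0 = pi/8: X(z) = z(z - cos(pi/8))/(z^2-2z * cos(pi/8)+1)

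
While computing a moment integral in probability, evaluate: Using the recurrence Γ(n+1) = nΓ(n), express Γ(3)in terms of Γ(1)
Γ(3) = 2Γ(2) = 2·1Γ(1) = ... = 2!·Γ(1) = 2·Γ(1)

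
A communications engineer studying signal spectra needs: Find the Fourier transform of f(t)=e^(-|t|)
Using the standard pair: F{e^(-a|t|)} = 2a/(a^2+omega^2)
With a = 1: F(omega) = 2/(1+omega^2)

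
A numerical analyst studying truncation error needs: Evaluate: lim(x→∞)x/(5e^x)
Apply L'Hôpital 1 times (∞/∞ each time):
Eventually get 1!/(5e^x) → 0

Answer: 0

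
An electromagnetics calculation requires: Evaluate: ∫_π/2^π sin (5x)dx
Antiderivative: -cos(5x)/5
Evaluate at bounds: [-cos(5·π)/5] - [-cos(5·π/2)/5]
=(-(-1)+(0))/5=1/5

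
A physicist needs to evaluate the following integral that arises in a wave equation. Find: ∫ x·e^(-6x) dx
Integration by parts: u=x, dv=e^(-6x) dx
du=dx, v=e^(-6x)/(-6)
=x·e^(-6x)/(-6) - ∫ e^(-6x)/(-6) dx
=x·e^(-6x)/(-6) - e^(-6x)/36+C

Answer: e^(-6x)(x/(-6)-1/36)+C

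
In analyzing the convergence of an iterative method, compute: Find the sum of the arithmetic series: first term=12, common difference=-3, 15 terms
Last term: a_n=12+(15-1)·-3=-30
Sum=n(a_1+a_n)/2=15(12+(-30))/2=-135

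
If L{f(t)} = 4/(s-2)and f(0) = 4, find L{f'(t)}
L{f'(t)}=s·F(s) - f(0)=4s/(s-2)-4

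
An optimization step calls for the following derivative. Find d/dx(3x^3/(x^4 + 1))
Quotient rule: (f/g)'=(f'g - fg')/g²
f=3x^3, f'=9x^2
g=x^4+1, g'=4x^3

Answer: (9x^2·(x^4+1)-12x^6)/(x^4+1)²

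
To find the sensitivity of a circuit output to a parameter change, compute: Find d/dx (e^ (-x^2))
Chain rule: d/dx[e^u]=e^u · u' where u=-x^2
u'=-2x

Answer: -2x·e^(-x^2)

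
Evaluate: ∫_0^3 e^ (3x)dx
Antiderivative: (1/3)e^(3x)
Evaluate: (1/3)(e^9-1)

Answer: (e^9-1)/3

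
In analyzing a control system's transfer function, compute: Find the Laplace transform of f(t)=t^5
L{t^n}=n!/s^(n + 1)
L{t^5}=5!/s^6=120/s^6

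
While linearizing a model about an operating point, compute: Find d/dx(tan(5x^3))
Chain rule: d/dx[tan(u)] = sec²(u)·u' where u = 5x^3
u' = 15x^2

Answer: 15x^2·sec²(5x^3)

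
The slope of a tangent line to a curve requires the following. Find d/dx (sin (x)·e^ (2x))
Product rule: (fg)'=f'g + fg'
f=sin(x), f'=cos(x)
g=e^(2x), g'=2·e^(2x)

Answer: cos(x)·e^(2x) + 2·sin(x)·e^(2x)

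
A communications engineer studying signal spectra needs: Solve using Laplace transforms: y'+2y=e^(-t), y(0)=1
Take L: sY - 1 + 2Y = 1/(s + 1)
Y(s + 2) = 1/(s + 1) + 1
Y = 1/((s + 1)(s + 2)) + 1/(s + 2)
Partial fractions: 1/((s + 1)(s + 2)) = 1/(s + 1) - 1/(s + 2)
So Y = 1/(s + 1)
Inverse Laplace transform (L^(-1){1/(s + 1)} = e^(-t), L^(-1){1/(s + 2)} = e^(-2t)):

Answer: y(t) = 1·e^(-t)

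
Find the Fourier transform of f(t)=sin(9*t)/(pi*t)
sin(W * t)/(pi * t)=(W/pi) * sinc(W * t/pi) is the impulse response of the ideal low-pass filter with cutoff W (here W=9).
Its Fourier transform is a rectangular function:
F(omega)=1 for |omega| < 9, 0 otherwise

Answer: rect(omega/18) [i.e., 1 for |omega| < 9, 0 otherwise]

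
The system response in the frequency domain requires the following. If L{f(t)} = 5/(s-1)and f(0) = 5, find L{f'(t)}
L{f'(t)} = s·F(s) - f(0) = 5s/(s-1)-5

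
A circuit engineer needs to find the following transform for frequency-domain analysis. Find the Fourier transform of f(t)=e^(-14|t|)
Using the standard pair: F{e^(-a|t|)}=2a/(a^2+omega^2)
With a=14: F(omega)=28/(196+omega^2)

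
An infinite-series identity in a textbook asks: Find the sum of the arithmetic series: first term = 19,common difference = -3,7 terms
Last term: a_n=19+(7-1)·-3=1
Sum=n(a_1+a_n)/2=7(19+1)/2=70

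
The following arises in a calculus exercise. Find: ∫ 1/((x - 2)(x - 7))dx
Partial fractions: 1/((x-2)(x-7))=A/(x-2) + B/(x-7)
A=-1/5, B=1/5
∫ [-1/5· 1/(x-2) + 1/5· 1/(x-7)] dx
=(1/5)[ln|x-7| - ln|x-2|] + C

Answer: (1/5)·ln|(x-7)/(x-2)| + C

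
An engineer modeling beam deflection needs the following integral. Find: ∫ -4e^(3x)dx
Since d/dx[e^(3x)] = 3e^(3x), we get -4/3 e^(3x)+C

Answer: (-4/3)e^(3x)+C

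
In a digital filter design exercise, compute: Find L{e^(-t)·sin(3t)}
First shifting: L{e^(at)f(t)} = F(s-a)
L{sin(3t)} = 3/(s² + 9)
Shift: 3/((s + 1)² + 9)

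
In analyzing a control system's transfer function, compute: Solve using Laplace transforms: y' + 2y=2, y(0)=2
Take L of both sides: sY(s) - 2 + 2Y(s)=2/s
Y(s)(s + 2)=2/s + 2
Y(s)=2/(s(s + 2)) + 2/(s + 2)
Partial fractions: 2/(s(s + 2))=1/s - 1/(s + 2)
So Y(s)=1/s + 1/(s + 2)
Inverse transform (L^(-1){1/s}=1, L^(-1){1/(s + 2)}=e^(-2t)):

Answer: y(t)=1 + e^(-2t)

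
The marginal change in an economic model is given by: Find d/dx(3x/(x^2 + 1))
Quotient rule: (f/g)'=(f'g - fg')/g²
f=3x, f'=3
g=x^2+1, g'=2x

Answer: (3·(x^2+1)-6x^2)/(x^2+1)²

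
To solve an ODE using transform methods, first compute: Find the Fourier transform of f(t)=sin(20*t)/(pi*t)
sin(W*t)/(pi*t)=(W/pi)*sinc(W*t/pi) is the impulse response of the ideal low-pass filter with cutoff W (here W=20).
Its Fourier transform is a rectangular function:
F(omega)=1 for |omega| < 20, 0 otherwise

Answer: rect(omega/40) [i.e., 1 for |omega| < 20, 0 otherwise]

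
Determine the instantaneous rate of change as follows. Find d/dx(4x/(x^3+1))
Quotient rule: (f/g)'=(f'g - fg')/g²
f=4x, f'=4
g=x^3 + 1, g'=3x^2

Answer: (4·(x^3 + 1) - 12x^3)/(x^3 + 1)²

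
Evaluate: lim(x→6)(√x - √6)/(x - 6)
Multiply by conjugate (√x+√6)/(√x+√6):
= (x - 6)/((x - 6)(√x+√6)) = 1/(√x+√6)
As x → 6: 1/(2√6)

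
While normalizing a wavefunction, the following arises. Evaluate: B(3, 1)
B(x,y) = Γ(x)Γ(y)/Γ(x+y) = (x-1)!(y-1)!/(x+y-1)!
B(3,1) = 2!·0!/3! = 1/3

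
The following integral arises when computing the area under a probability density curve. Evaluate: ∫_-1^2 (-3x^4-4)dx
Step 1: Find antiderivative F(x) = (-3/5)x^5-4x
Step 2: F(2) - F(-1) = -136/5 - (23/5) = -159/5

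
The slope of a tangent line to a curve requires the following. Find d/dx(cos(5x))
Chain rule: d/dx[cos(u)] = -sin(u)·u' where u = 5x
u' = 5

Answer: -5·sin(5x)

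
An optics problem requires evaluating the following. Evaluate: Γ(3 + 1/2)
Γ(n + 1/2) = (2n)!√π/(4^n·n!)
= 720√π/(64·6) = (15/8)·√π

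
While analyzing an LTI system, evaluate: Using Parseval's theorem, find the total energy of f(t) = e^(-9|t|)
Parseval's theorem: E=integral |f(t)|^2 dt=(1/2pi) integral |F(omega)|^2 domega
E=integral_{-inf}^{inf} e^(-18|t|) dt=2*integral_0^inf e^(-18t) dt=2/(2*9)=1/9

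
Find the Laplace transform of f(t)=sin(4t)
L{sin(wt)} = w/(s² + w²)
L{sin(4t)} = 4/(s² + 16)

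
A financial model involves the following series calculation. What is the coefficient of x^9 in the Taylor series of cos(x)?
cos(x) has only even powers. Coefficient of x^9=0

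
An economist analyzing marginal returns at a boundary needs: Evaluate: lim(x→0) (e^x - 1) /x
L'Hôpital (0/0): lim e^x/1 = 1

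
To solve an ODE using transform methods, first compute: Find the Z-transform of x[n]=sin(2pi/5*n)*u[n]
Z{sin(w0 * n) * u[n]} = z * sin(w0)/(z^2 - 2z * cos(w0) + 1)
With w0 = 2pi/5: X(z) = z * sin(2pi/5)/(z^2 - 2z * cos(2pi/5) + 1)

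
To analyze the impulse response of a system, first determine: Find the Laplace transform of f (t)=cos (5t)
L{cos(wt)} = s/(s² + w²)
L{cos(5t)} = s/(s² + 25)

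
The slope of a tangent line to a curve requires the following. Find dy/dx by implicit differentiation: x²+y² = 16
Differentiate both sides: 2x+2y·(dy/dx)=0
Solve: dy/dx=-2x/(2y)=-x/y

Answer: dy/dx=-x/y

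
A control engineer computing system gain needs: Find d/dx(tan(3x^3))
Chain rule: d/dx[tan(u)] = sec²(u)·u' where u = 3x^3
u' = 9x^2

Answer: 9x^2·sec²(3x^3)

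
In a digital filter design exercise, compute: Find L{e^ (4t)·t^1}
First shifting: L{e^(at)f(t)} = F(s-a)
L{t^1} = 1/s^2
Shift s → s-4: 1/(s-4)^2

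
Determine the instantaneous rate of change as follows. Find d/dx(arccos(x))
d/dx[arccos(u)] = -u'/√(1-u²), u = x, u' = 1

Answer: -1/√(1-x²)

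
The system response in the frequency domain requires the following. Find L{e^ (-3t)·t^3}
First shifting: L{e^(at)f(t)} = F(s-a)
L{t^3} = 6/s^4
Shift s → s+3: 6/(s+3)^4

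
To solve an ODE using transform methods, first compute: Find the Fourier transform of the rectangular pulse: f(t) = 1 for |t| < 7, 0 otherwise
F(omega)=integral from -7 to 7 of e^(-j * omega * t) dt
=2 * sin(7 * omega)/omega=14 * sinc(7 * omega/pi)

Answer: 2 * sin(7 * omega)/omega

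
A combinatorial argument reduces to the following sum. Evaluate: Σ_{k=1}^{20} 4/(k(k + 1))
Partial fractions: 4/(k(k+1)) = 4/k - 4/(k+1)
Telescoping sum: 4(1-1/21) = 4·20/21

Answer: 80/21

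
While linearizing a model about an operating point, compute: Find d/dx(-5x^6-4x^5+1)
Power rule: d/dx(ax^n) = n·a·x^(n-1)
Term by term: -30·x^5 - 20·x^4

Answer: -30x^5 - 20x^4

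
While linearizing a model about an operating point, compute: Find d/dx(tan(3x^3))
Chain rule: d/dx[tan(u)] = sec²(u)·u' where u = 3x^3
u' = 9x^2

Answer: 9x^2·sec²(3x^3)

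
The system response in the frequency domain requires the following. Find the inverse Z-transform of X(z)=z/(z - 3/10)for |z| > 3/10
Standard pair: z/(z-a) <-> a^n * u[n] for causal signals
With a=3/10: x[n]=(3/10)^n * u[n]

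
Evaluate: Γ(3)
Γ(n) = (n-1)! for positive integers
Γ(3) = 2! = 2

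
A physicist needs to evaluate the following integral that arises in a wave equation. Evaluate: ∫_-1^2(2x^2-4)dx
Step 1: Find antiderivative F(x)=(2/3)x^3-4x
Step 2: F(2) - F(-1)=-8/3 - (10/3)=-6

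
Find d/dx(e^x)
Chain rule: d/dx[e^u]=e^u · u' where u=x
u'=1

Answer: 1·e^x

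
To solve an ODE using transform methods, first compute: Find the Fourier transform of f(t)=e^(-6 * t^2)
The Fourier transform of a Gaussian e^(-a*t^2) is sqrt(pi/a)*e^(-omega^2/(4a)).
With a=6: F(omega)=sqrt(pi/6)*e^(-omega^2/24)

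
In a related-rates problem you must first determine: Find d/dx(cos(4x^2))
Chain rule: d/dx[cos(u)]=-sin(u)·u' where u=4x^2
u'=8x

Answer: -8x·sin(4x^2)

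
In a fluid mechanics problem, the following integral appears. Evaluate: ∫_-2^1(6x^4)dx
Step 1: Find antiderivative F(x)=(6/5)x^5
Step 2: F(1) - F(-2)=6/5 - (-192/5)=198/5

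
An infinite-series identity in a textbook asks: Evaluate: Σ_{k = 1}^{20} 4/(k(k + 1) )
Partial fractions: 4/(k(k+1)) = 4/k - 4/(k+1)
Telescoping sum: 4(1-1/21) = 4·20/21

Answer: 80/21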